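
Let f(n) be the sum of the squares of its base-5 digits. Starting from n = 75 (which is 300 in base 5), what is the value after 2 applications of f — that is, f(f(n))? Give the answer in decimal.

17

75 = (3,0,0)_5 → 9
9 = (1,4)_5 → 17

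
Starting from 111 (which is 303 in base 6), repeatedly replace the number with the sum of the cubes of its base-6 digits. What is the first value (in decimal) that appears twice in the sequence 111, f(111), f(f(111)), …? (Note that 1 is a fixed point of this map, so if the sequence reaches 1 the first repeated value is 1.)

28

111 = (3,0,3)_6 → 3³ + 0³ + 3³ = 54
54 = (1,3,0)_6 → 1³ + 3³ + 0³ = 28
28 = (4,4)_6 → 4³ + 4³ = 128
128 = (3,3,2)_6 → 3³ + 3³ + 2³ = 62
62 = (1,4,2)_6 → 1³ + 4³ + 2³ = 73
73 = (2,0,1)_6 → 2³ + 0³ + 1³ = 9
9 = (1,3)_6 → 1³ + 3³ = 28  — 28 already appeared earlier.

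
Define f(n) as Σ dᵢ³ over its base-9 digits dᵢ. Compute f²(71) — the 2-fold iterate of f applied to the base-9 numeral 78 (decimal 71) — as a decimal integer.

71 = (7,8)_9 → 7³ + 8³ = 343 + 512 = 855
855 = (1,1,5,0)_9 → 1³ + 1³ + 5³ + 0³ = 1 + 1 + 125 + 0 = 127

127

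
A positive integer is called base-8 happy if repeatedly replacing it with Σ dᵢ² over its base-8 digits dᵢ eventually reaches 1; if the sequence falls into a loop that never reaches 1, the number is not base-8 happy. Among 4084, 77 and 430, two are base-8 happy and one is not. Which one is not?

4084

4084: 4084 → 150 → 44 → 41 → 26 → 13 → 26  — repeats 26 (not base-8 happy)
77: 77 → 27 → 18 → 8 → 1  — reaches 1 (base-8 happy)
430: 430 → 97 → 18 → 8 → 1  — reaches 1 (base-8 happy)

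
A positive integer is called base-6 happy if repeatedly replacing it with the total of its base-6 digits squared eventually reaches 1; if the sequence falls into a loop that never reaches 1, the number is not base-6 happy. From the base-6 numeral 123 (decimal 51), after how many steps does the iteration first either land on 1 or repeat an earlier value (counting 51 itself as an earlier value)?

51 = (1,2,3)_6 → 1² + 2² + 3² = 1 + 4 + 9 = 14
14 = (2,2)_6 → 2² + 2² = 4 + 4 = 8
8 = (1,2)_6 → 1² + 2² = 1 + 4 = 5
5 = (5)_6 → 5² = 25
25 = (4,1)_6 → 4² + 1² = 16 + 1 = 17
17 = (2,5)_6 → 2² + 5² = 4 + 25 = 29
29 = (4,5)_6 → 4² + 5² = 16 + 25 = 41
41 = (1,0,5)_6 → 1² + 0² + 5² = 1 + 0 + 25 = 26
26 = (4,2)_6 → 4² + 2² = 16 + 4 = 20
20 = (3,2)_6 → 3² + 2² = 9 + 4 = 13
13 = (2,1)_6 → 2² + 1² = 4 + 1 = 5  — 5 repeats.
That took 11 steps.

11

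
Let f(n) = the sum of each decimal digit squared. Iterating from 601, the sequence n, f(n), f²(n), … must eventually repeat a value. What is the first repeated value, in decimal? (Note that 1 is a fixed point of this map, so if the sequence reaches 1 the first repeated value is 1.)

601 → 6² + 0² + 1² = 37
37 → 3² + 7² = 58
58 → 5² + 8² = 89
89 → 8² + 9² = 145
145 → 1² + 4² + 5² = 42
42 → 4² + 2² = 20
20 → 2² + 0² = 4
4 → 4² = 16
16 → 1² + 6² = 37  — 37 already appeared earlier.

37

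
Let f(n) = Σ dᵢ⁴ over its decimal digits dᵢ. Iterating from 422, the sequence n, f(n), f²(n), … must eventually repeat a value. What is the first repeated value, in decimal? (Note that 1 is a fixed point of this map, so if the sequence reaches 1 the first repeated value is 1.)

8208

422 → 4⁴ + 2⁴ + 2⁴ = 256 + 16 + 16 = 288
288 → 2⁴ + 8⁴ + 8⁴ = 16 + 4096 + 4096 = 8208
8208 → 8⁴ + 2⁴ + 0⁴ + 8⁴ = 4096 + 16 + 0 + 4096 = 8208  — 8208 already appeared earlier.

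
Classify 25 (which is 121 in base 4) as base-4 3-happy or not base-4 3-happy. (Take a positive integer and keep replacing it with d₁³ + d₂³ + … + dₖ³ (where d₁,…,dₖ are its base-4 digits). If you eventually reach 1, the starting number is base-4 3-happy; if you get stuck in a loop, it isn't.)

base-4 3-happy

25 = (1,2,1)_4 → 10
10 = (2,2)_4 → 16
16 = (1,0,0)_4 → 1  — reached 1.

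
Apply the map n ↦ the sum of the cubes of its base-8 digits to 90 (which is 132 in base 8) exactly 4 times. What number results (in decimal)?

90 = (1,3,2)_8 → 1³ + 3³ + 2³ = 36
36 = (4,4)_8 → 4³ + 4³ = 128
128 = (2,0,0)_8 → 2³ + 0³ + 0³ = 8
8 = (1,0)_8 → 1³ + 0³ = 1

1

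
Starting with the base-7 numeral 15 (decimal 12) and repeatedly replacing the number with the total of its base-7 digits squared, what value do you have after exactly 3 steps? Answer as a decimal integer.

12 = (1,5)_7 → 1² + 5² = 26
26 = (3,5)_7 → 3² + 5² = 34
34 = (4,6)_7 → 4² + 6² = 52

52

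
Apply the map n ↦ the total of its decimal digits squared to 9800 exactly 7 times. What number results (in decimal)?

58

9800 → 145
145 → 42
42 → 20
20 → 4
4 → 16
16 → 37
37 → 58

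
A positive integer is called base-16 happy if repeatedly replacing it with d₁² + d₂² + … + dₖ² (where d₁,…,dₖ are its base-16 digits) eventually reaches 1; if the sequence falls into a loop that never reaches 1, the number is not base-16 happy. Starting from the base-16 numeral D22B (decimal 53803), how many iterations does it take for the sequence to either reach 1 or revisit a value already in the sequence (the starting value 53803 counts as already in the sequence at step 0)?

53803 = (13,2,2,11)_16 → 13² + 2² + 2² + 11² = 169 + 4 + 4 + 121 = 298
298 = (1,2,10)_16 → 1² + 2² + 10² = 1 + 4 + 100 = 105
105 = (6,9)_16 → 6² + 9² = 36 + 81 = 117
117 = (7,5)_16 → 7² + 5² = 49 + 25 = 74
74 = (4,10)_16 → 4² + 10² = 16 + 100 = 116
116 = (7,4)_16 → 7² + 4² = 49 + 16 = 65
65 = (4,1)_16 → 4² + 1² = 16 + 1 = 17
17 = (1,1)_16 → 1² + 1² = 1 + 1 = 2
2 = (2)_16 → 2² = 4
4 = (4)_16 → 4² = 16
16 = (1,0)_16 → 1² + 0² = 1 + 0 = 1  — reached 1.
That took 11 steps.

11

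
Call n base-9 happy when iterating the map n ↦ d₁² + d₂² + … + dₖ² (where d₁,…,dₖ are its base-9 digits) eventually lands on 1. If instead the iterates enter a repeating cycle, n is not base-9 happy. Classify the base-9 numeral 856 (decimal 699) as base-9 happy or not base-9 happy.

699 = (8,5,6)_9 → 8² + 5² + 6² = 64 + 25 + 36 = 125
125 = (1,4,8)_9 → 1² + 4² + 8² = 1 + 16 + 64 = 81
81 = (1,0,0)_9 → 1² + 0² + 0² = 1 + 0 + 0 = 1  — reached 1.

base-9 happy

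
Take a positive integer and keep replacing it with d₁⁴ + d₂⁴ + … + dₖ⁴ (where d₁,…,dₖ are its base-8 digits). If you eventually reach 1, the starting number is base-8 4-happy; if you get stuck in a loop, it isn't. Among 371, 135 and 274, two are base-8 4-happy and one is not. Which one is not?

371: 371 → 2002 → 2514 → 2689 → 642 → 33 → 257 → 257  — repeats 257 (not base-8 4-happy)
135: 135 → 2417 → 2178 → 288 → 512 → 1  — reaches 1 (base-8 4-happy)
274: 274 → 288 → 512 → 1  — reaches 1 (base-8 4-happy)

371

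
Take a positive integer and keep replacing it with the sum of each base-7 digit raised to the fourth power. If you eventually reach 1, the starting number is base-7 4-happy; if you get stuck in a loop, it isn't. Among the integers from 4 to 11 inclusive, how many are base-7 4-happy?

1

4: 4 → 256 → 882 → 272 → 2002 → 2546 → 1938 → 2258 → 1808 → 1938  — not base-7 4-happy
5: 5 → 625 → 1267 → 1633 → 913 → 609 → 707 → 97 → 2593 → 1459 → 963 → 1153 → 803 → 673 → 1923 → 1507 → 913  — not base-7 4-happy
6: 6 → 1296 → 788 → 288 → 1922 → 1138 → 354 → 258 → 1922  — not base-7 4-happy
7: 7 → 1  — base-7 4-happy
8: 8 → 2 → 16 → 32 → 512 → 164 → 178 → 418 → 708 → 98 → 16  — not base-7 4-happy
9: 9 → 17 → 97 → 2593 → 1459 → 963 → 1153 → 803 → 673 → 1923 → 1507 → 913 → 609 → 707 → 97  — not base-7 4-happy
10: 10 → 82 → 882 → 272 → 2002 → 2546 → 1938 → 2258 → 1808 → 1938  — not base-7 4-happy
11: 11 → 257 → 1251 → 1043 → 97 → 2593 → 1459 → 963 → 1153 → 803 → 673 → 1923 → 1507 → 913 → 609 → 707 → 97  — not base-7 4-happy
base-7 4-happy: 7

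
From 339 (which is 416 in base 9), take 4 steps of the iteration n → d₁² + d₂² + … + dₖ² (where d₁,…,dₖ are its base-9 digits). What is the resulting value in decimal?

53

339 = (4,1,6)_9 → 4² + 1² + 6² = 53
53 = (5,8)_9 → 5² + 8² = 89
89 = (1,0,8)_9 → 1² + 0² + 8² = 65
65 = (7,2)_9 → 7² + 2² = 53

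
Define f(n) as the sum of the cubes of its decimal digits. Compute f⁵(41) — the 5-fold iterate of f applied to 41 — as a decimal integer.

713

41 → 4³ + 1³ = 64 + 1 = 65
65 → 6³ + 5³ = 216 + 125 = 341
341 → 3³ + 4³ + 1³ = 27 + 64 + 1 = 92
92 → 9³ + 2³ = 729 + 8 = 737
737 → 7³ + 3³ + 7³ = 343 + 27 + 343 = 713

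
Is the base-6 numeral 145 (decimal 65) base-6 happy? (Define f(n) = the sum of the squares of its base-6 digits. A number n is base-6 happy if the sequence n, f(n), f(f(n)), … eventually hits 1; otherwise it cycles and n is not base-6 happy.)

not base-6 happy

65 = (1,4,5)_6 → 1² + 4² + 5² = 42
42 = (1,1,0)_6 → 1² + 1² + 0² = 2
2 = (2)_6 → 2² = 4
4 = (4)_6 → 4² = 16
16 = (2,4)_6 → 2² + 4² = 20
20 = (3,2)_6 → 3² + 2² = 13
13 = (2,1)_6 → 2² + 1² = 5
5 = (5)_6 → 5² = 25
25 = (4,1)_6 → 4² + 1² = 17
17 = (2,5)_6 → 2² + 5² = 29
29 = (4,5)_6 → 4² + 5² = 41
41 = (1,0,5)_6 → 1² + 0² + 5² = 26
26 = (4,2)_6 → 4² + 2² = 20  — 20 already seen; the sequence cycles without reaching 1.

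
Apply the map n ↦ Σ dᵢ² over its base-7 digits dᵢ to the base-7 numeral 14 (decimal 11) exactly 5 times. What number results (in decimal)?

11 = (1,4)_7 → 1² + 4² = 1 + 16 = 17
17 = (2,3)_7 → 2² + 3² = 4 + 9 = 13
13 = (1,6)_7 → 1² + 6² = 1 + 36 = 37
37 = (5,2)_7 → 5² + 2² = 25 + 4 = 29
29 = (4,1)_7 → 4² + 1² = 16 + 1 = 17

17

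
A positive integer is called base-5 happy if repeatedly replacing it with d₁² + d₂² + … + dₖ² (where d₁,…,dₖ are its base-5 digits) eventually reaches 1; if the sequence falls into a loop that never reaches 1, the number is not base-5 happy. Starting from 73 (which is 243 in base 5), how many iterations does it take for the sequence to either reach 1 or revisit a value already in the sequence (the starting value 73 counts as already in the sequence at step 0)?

73 = (2,4,3)_5 → 2² + 4² + 3² = 4 + 16 + 9 = 29
29 = (1,0,4)_5 → 1² + 0² + 4² = 1 + 0 + 16 = 17
17 = (3,2)_5 → 3² + 2² = 9 + 4 = 13
13 = (2,3)_5 → 2² + 3² = 4 + 9 = 13  — 13 repeats.
That took 4 steps.

4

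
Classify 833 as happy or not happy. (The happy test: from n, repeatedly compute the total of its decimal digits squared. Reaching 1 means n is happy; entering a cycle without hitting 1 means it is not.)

833 → 8² + 3² + 3² = 64 + 9 + 9 = 82
82 → 8² + 2² = 64 + 4 = 68
68 → 6² + 8² = 36 + 64 = 100
100 → 1² + 0² + 0² = 1 + 0 + 0 = 1  — reached 1.

happy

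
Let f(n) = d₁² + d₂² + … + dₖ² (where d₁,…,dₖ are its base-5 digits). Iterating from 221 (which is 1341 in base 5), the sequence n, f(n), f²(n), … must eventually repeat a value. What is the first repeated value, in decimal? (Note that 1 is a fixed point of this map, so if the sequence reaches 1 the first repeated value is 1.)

221 = (1,3,4,1)_5 → 27
27 = (1,0,2)_5 → 5
5 = (1,0)_5 → 1  — reached the fixed point 1.
1 → 1, so 1 is the first repeated value.

1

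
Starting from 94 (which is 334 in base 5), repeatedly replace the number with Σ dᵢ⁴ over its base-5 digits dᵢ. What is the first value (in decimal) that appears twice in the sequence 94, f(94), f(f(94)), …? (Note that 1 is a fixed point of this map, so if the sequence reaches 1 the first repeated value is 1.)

94 = (3,3,4)_5 → 418
418 = (3,1,3,3)_5 → 244
244 = (1,4,3,4)_5 → 594
594 = (4,3,3,4)_5 → 674
674 = (1,0,1,4,4)_5 → 514
514 = (4,0,2,4)_5 → 528
528 = (4,1,0,3)_5 → 338
338 = (2,3,2,3)_5 → 194
194 = (1,2,3,4)_5 → 354
354 = (2,4,0,4)_5 → 528  — 528 already appeared earlier.

528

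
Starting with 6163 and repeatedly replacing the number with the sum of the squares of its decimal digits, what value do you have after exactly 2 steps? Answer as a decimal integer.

68

6163 → 6² + 1² + 6² + 3² = 36 + 1 + 36 + 9 = 82
82 → 8² + 2² = 64 + 4 = 68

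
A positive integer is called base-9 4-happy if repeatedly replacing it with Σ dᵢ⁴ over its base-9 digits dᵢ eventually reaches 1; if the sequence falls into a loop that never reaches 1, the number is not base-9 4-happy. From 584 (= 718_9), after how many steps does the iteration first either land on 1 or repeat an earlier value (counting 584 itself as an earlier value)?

584 = (7,1,8)_9 → 6498
6498 = (8,8,2,0)_9 → 8208
8208 = (1,2,2,3,0)_9 → 114
114 = (1,3,6)_9 → 1378
1378 = (1,8,0,1)_9 → 4098
4098 = (5,5,5,3)_9 → 1956
1956 = (2,6,1,3)_9 → 1394
1394 = (1,8,1,8)_9 → 8194
8194 = (1,2,2,1,4)_9 → 290
290 = (3,5,2)_9 → 722
722 = (8,8,2)_9 → 8208  — 8208 repeats.
That took 11 steps.

11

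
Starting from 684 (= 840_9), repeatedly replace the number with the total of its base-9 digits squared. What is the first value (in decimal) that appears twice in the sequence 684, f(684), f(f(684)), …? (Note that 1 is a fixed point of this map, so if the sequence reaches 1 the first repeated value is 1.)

684 = (8,4,0)_9 → 8² + 4² + 0² = 64 + 16 + 0 = 80
80 = (8,8)_9 → 8² + 8² = 64 + 64 = 128
128 = (1,5,2)_9 → 1² + 5² + 2² = 1 + 25 + 4 = 30
30 = (3,3)_9 → 3² + 3² = 9 + 9 = 18
18 = (2,0)_9 → 2² + 0² = 4 + 0 = 4
4 = (4)_9 → 4² = 16
16 = (1,7)_9 → 1² + 7² = 1 + 49 = 50
50 = (5,5)_9 → 5² + 5² = 25 + 25 = 50  — 50 already appeared earlier.

50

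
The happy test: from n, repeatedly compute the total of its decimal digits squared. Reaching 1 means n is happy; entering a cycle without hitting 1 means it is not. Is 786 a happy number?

not happy

786 → 7² + 8² + 6² = 149
149 → 1² + 4² + 9² = 98
98 → 9² + 8² = 145
145 → 1² + 4² + 5² = 42
42 → 4² + 2² = 20
20 → 2² + 0² = 4
4 → 4² = 16
16 → 1² + 6² = 37
37 → 3² + 7² = 58
58 → 5² + 8² = 89
89 → 8² + 9² = 145  — 145 already seen; the sequence cycles without reaching 1.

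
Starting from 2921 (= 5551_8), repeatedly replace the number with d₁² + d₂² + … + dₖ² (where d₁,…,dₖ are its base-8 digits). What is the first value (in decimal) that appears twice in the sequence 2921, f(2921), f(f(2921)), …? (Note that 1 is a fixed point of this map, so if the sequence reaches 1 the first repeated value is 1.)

1

2921 = (5,5,5,1)_8 → 5² + 5² + 5² + 1² = 76
76 = (1,1,4)_8 → 1² + 1² + 4² = 18
18 = (2,2)_8 → 2² + 2² = 8
8 = (1,0)_8 → 1² + 0² = 1  — reached the fixed point 1.
1 → 1, so 1 is the first repeated value.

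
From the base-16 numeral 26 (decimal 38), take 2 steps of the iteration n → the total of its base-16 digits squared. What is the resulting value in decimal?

68

38 = (2,6)_16 → 2² + 6² = 40
40 = (2,8)_16 → 2² + 8² = 68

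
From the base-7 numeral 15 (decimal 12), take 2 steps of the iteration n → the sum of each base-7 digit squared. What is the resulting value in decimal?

34

12 = (1,5)_7 → 1² + 5² = 1 + 25 = 26
26 = (3,5)_7 → 3² + 5² = 9 + 25 = 34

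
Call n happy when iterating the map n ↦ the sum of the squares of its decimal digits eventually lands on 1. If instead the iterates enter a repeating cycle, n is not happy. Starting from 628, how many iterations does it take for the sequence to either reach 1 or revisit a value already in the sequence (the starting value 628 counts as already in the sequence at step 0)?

15

628 → 6² + 2² + 8² = 104
104 → 1² + 0² + 4² = 17
17 → 1² + 7² = 50
50 → 5² + 0² = 25
25 → 2² + 5² = 29
29 → 2² + 9² = 85
85 → 8² + 5² = 89
89 → 8² + 9² = 145
145 → 1² + 4² + 5² = 42
42 → 4² + 2² = 20
20 → 2² + 0² = 4
4 → 4² = 16
16 → 1² + 6² = 37
37 → 3² + 7² = 58
58 → 5² + 8² = 89  — 89 repeats.
That took 15 steps.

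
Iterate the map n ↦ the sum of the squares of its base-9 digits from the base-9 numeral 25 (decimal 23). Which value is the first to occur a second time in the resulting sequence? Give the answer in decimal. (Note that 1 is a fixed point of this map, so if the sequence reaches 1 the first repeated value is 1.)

65

23 = (2,5)_9 → 2² + 5² = 4 + 25 = 29
29 = (3,2)_9 → 3² + 2² = 9 + 4 = 13
13 = (1,4)_9 → 1² + 4² = 1 + 16 = 17
17 = (1,8)_9 → 1² + 8² = 1 + 64 = 65
65 = (7,2)_9 → 7² + 2² = 49 + 4 = 53
53 = (5,8)_9 → 5² + 8² = 25 + 64 = 89
89 = (1,0,8)_9 → 1² + 0² + 8² = 1 + 0 + 64 = 65  — 65 already appeared earlier.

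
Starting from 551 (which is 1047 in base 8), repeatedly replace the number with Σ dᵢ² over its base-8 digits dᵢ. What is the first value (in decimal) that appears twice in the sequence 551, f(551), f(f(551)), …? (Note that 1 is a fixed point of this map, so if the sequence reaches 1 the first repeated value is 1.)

5

551 = (1,0,4,7)_8 → 1² + 0² + 4² + 7² = 1 + 0 + 16 + 49 = 66
66 = (1,0,2)_8 → 1² + 0² + 2² = 1 + 0 + 4 = 5
5 = (5)_8 → 5² = 25
25 = (3,1)_8 → 3² + 1² = 9 + 1 = 10
10 = (1,2)_8 → 1² + 2² = 1 + 4 = 5  — 5 already appeared earlier.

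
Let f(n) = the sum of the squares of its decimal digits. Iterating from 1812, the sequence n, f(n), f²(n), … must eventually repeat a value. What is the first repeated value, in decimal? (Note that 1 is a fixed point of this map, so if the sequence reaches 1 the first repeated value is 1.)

1812 → 1² + 8² + 1² + 2² = 1 + 64 + 1 + 4 = 70
70 → 7² + 0² = 49 + 0 = 49
49 → 4² + 9² = 16 + 81 = 97
97 → 9² + 7² = 81 + 49 = 130
130 → 1² + 3² + 0² = 1 + 9 + 0 = 10
10 → 1² + 0² = 1 + 0 = 1  — reached the fixed point 1.
1 → 1, so 1 is the first repeated value.

1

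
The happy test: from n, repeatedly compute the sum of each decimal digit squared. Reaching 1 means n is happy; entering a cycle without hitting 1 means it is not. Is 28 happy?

28 → 2² + 8² = 68
68 → 6² + 8² = 100
100 → 1² + 0² + 0² = 1  — reached 1.

happy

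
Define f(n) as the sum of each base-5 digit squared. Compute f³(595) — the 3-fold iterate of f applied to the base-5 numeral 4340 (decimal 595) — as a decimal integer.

5

595 = (4,3,4,0)_5 → 4² + 3² + 4² + 0² = 41
41 = (1,3,1)_5 → 1² + 3² + 1² = 11
11 = (2,1)_5 → 2² + 1² = 5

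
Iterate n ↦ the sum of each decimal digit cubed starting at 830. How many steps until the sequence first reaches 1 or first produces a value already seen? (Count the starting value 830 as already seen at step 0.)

830 → 8³ + 3³ + 0³ = 512 + 27 + 0 = 539
539 → 5³ + 3³ + 9³ = 125 + 27 + 729 = 881
881 → 8³ + 8³ + 1³ = 512 + 512 + 1 = 1025
1025 → 1³ + 0³ + 2³ + 5³ = 1 + 0 + 8 + 125 = 134
134 → 1³ + 3³ + 4³ = 1 + 27 + 64 = 92
92 → 9³ + 2³ = 729 + 8 = 737
737 → 7³ + 3³ + 7³ = 343 + 27 + 343 = 713
713 → 7³ + 1³ + 3³ = 343 + 1 + 27 = 371
371 → 3³ + 7³ + 1³ = 27 + 343 + 1 = 371  — 371 repeats.
That took 9 steps.

9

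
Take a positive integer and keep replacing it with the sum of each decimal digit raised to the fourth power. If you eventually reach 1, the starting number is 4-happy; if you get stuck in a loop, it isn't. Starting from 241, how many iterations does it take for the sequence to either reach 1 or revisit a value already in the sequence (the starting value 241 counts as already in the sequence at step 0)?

241 → 273
273 → 2498
2498 → 10929
10929 → 13139
13139 → 6725
6725 → 4338
4338 → 4514
4514 → 1138
1138 → 4179
4179 → 9219
9219 → 13139  — 13139 repeats.
That took 11 steps.

11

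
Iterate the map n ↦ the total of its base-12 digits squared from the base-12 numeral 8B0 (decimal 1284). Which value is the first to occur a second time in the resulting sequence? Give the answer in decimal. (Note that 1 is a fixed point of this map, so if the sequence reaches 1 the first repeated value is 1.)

125

1284 = (8,11,0)_12 → 8² + 11² + 0² = 64 + 121 + 0 = 185
185 = (1,3,5)_12 → 1² + 3² + 5² = 1 + 9 + 25 = 35
35 = (2,11)_12 → 2² + 11² = 4 + 121 = 125
125 = (10,5)_12 → 10² + 5² = 100 + 25 = 125  — 125 already appeared earlier.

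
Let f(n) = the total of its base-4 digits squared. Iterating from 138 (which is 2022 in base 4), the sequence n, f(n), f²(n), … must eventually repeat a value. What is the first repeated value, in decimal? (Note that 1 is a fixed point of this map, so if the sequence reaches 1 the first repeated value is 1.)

138 = (2,0,2,2)_4 → 2² + 0² + 2² + 2² = 12
12 = (3,0)_4 → 3² + 0² = 9
9 = (2,1)_4 → 2² + 1² = 5
5 = (1,1)_4 → 1² + 1² = 2
2 = (2)_4 → 2² = 4
4 = (1,0)_4 → 1² + 0² = 1  — reached the fixed point 1.
1 → 1, so 1 is the first repeated value.

1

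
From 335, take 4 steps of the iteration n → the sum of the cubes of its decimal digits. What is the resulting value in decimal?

371

335 → 3³ + 3³ + 5³ = 179
179 → 1³ + 7³ + 9³ = 1073
1073 → 1³ + 0³ + 7³ + 3³ = 371
371 → 3³ + 7³ + 1³ = 371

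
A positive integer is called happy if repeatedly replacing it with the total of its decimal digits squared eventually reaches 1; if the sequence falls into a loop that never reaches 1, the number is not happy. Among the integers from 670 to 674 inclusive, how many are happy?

2

670: 670 → 85 → 89 → 145 → 42 → 20 → 4 → 16 → 37 → 58 → 89  (repeats 89)
671: 671 → 86 → 100 → 1  (reaches 1)
672: 672 → 89 → 145 → 42 → 20 → 4 → 16 → 37 → 58 → 89  (repeats 89)
673: 673 → 94 → 97 → 130 → 10 → 1  (reaches 1)
674: 674 → 101 → 2 → 4 → 16 → 37 → 58 → 89 → 145 → 42 → 20 → 4  (repeats 4)
happy: 671, 673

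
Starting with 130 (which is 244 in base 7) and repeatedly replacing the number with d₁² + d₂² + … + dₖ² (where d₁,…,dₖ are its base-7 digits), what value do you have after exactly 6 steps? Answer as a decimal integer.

10

130 = (2,4,4)_7 → 2² + 4² + 4² = 4 + 16 + 16 = 36
36 = (5,1)_7 → 5² + 1² = 25 + 1 = 26
26 = (3,5)_7 → 3² + 5² = 9 + 25 = 34
34 = (4,6)_7 → 4² + 6² = 16 + 36 = 52
52 = (1,0,3)_7 → 1² + 0² + 3² = 1 + 0 + 9 = 10
10 = (1,3)_7 → 1² + 3² = 1 + 9 = 10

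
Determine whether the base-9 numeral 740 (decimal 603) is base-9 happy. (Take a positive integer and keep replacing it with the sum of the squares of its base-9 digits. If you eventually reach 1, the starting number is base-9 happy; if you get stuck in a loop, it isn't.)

603 = (7,4,0)_9 → 7² + 4² + 0² = 65
65 = (7,2)_9 → 7² + 2² = 53
53 = (5,8)_9 → 5² + 8² = 89
89 = (1,0,8)_9 → 1² + 0² + 8² = 65  — 65 already seen; the sequence cycles without reaching 1.

not base-9 happy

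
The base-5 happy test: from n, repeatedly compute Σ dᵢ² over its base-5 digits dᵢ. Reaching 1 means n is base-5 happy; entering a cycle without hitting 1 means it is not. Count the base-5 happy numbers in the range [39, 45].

39: 39 → 21 → 17 → 13 → 13  (repeats 13)
40: 40 → 10 → 4 → 16 → 10  (repeats 10)
41: 41 → 11 → 5 → 1  (reaches 1)
42: 42 → 14 → 20 → 16 → 10 → 4 → 16  (repeats 16)
43: 43 → 19 → 25 → 1  (reaches 1)
44: 44 → 26 → 2 → 4 → 16 → 10 → 4  (repeats 4)
45: 45 → 17 → 13 → 13  (repeats 13)
base-5 happy: 41, 43

2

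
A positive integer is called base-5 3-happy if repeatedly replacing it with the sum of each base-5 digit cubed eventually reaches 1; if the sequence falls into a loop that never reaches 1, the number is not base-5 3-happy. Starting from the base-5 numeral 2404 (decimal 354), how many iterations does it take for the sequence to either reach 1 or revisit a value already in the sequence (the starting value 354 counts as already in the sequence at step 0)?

5

354 = (2,4,0,4)_5 → 2³ + 4³ + 0³ + 4³ = 136
136 = (1,0,2,1)_5 → 1³ + 0³ + 2³ + 1³ = 10
10 = (2,0)_5 → 2³ + 0³ = 8
8 = (1,3)_5 → 1³ + 3³ = 28
28 = (1,0,3)_5 → 1³ + 0³ + 3³ = 28  — 28 repeats.
That took 5 steps.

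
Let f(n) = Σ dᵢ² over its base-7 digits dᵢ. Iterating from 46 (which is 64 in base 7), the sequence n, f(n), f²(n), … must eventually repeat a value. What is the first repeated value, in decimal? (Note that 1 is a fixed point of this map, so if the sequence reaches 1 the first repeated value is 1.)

46 = (6,4)_7 → 52
52 = (1,0,3)_7 → 10
10 = (1,3)_7 → 10  — 10 already appeared earlier.

10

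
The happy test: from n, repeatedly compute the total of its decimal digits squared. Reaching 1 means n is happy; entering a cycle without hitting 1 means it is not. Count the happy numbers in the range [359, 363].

1

359: 359 → 115 → 27 → 53 → 34 → 25 → 29 → 85 → 89 → 145 → 42 → 20 → 4 → 16 → 37 → 58 → 89  — not happy
360: 360 → 45 → 41 → 17 → 50 → 25 → 29 → 85 → 89 → 145 → 42 → 20 → 4 → 16 → 37 → 58 → 89  — not happy
361: 361 → 46 → 52 → 29 → 85 → 89 → 145 → 42 → 20 → 4 → 16 → 37 → 58 → 89  — not happy
362: 362 → 49 → 97 → 130 → 10 → 1  — happy
363: 363 → 54 → 41 → 17 → 50 → 25 → 29 → 85 → 89 → 145 → 42 → 20 → 4 → 16 → 37 → 58 → 89  — not happy
happy: 362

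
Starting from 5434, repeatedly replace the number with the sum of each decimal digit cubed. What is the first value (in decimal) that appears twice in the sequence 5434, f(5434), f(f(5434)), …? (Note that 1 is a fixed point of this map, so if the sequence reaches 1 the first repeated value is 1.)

133

5434 → 280
280 → 520
520 → 133
133 → 55
55 → 250
250 → 133  — 133 already appeared earlier.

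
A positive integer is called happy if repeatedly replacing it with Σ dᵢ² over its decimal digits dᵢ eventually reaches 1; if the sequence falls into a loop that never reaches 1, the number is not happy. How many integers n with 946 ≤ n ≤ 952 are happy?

946: 946 → 133 → 19 → 82 → 68 → 100 → 1  — happy
947: 947 → 146 → 53 → 34 → 25 → 29 → 85 → 89 → 145 → 42 → 20 → 4 → 16 → 37 → 58 → 89  — not happy
948: 948 → 161 → 38 → 73 → 58 → 89 → 145 → 42 → 20 → 4 → 16 → 37 → 58  — not happy
949: 949 → 178 → 114 → 18 → 65 → 61 → 37 → 58 → 89 → 145 → 42 → 20 → 4 → 16 → 37  — not happy
950: 950 → 106 → 37 → 58 → 89 → 145 → 42 → 20 → 4 → 16 → 37  — not happy
951: 951 → 107 → 50 → 25 → 29 → 85 → 89 → 145 → 42 → 20 → 4 → 16 → 37 → 58 → 89  — not happy
952: 952 → 110 → 2 → 4 → 16 → 37 → 58 → 89 → 145 → 42 → 20 → 4  — not happy
happy: 946

1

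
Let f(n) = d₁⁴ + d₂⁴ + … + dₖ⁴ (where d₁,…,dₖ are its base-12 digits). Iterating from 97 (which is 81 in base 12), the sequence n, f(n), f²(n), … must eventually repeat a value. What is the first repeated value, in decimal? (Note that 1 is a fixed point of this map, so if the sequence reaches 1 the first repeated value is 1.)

97 = (8,1)_12 → 8⁴ + 1⁴ = 4096 + 1 = 4097
4097 = (2,4,5,5)_12 → 2⁴ + 4⁴ + 5⁴ + 5⁴ = 16 + 256 + 625 + 625 = 1522
1522 = (10,6,10)_12 → 10⁴ + 6⁴ + 10⁴ = 10000 + 1296 + 10000 = 21296
21296 = (1,0,3,10,8)_12 → 1⁴ + 0⁴ + 3⁴ + 10⁴ + 8⁴ = 1 + 0 + 81 + 10000 + 4096 = 14178
14178 = (8,2,5,6)_12 → 8⁴ + 2⁴ + 5⁴ + 6⁴ = 4096 + 16 + 625 + 1296 = 6033
6033 = (3,5,10,9)_12 → 3⁴ + 5⁴ + 10⁴ + 9⁴ = 81 + 625 + 10000 + 6561 = 17267
17267 = (9,11,10,11)_12 → 9⁴ + 11⁴ + 10⁴ + 11⁴ = 6561 + 14641 + 10000 + 14641 = 45843
45843 = (2,2,6,4,3)_12 → 2⁴ + 2⁴ + 6⁴ + 4⁴ + 3⁴ = 16 + 16 + 1296 + 256 + 81 = 1665
1665 = (11,6,9)_12 → 11⁴ + 6⁴ + 9⁴ = 14641 + 1296 + 6561 = 22498
22498 = (1,1,0,2,10)_12 → 1⁴ + 1⁴ + 0⁴ + 2⁴ + 10⁴ = 1 + 1 + 0 + 16 + 10000 = 10018
10018 = (5,9,6,10)_12 → 5⁴ + 9⁴ + 6⁴ + 10⁴ = 625 + 6561 + 1296 + 10000 = 18482
18482 = (10,8,4,2)_12 → 10⁴ + 8⁴ + 4⁴ + 2⁴ = 10000 + 4096 + 256 + 16 = 14368
14368 = (8,3,9,4)_12 → 8⁴ + 3⁴ + 9⁴ + 4⁴ = 4096 + 81 + 6561 + 256 = 10994
10994 = (6,4,4,2)_12 → 6⁴ + 4⁴ + 4⁴ + 2⁴ = 1296 + 256 + 256 + 16 = 1824
1824 = (1,0,8,0)_12 → 1⁴ + 0⁴ + 8⁴ + 0⁴ = 1 + 0 + 4096 + 0 = 4097  — 4097 already appeared earlier.

4097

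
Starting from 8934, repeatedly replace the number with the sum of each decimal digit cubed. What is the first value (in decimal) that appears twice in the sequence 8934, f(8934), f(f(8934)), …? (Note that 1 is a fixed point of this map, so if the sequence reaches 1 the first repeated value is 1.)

153

8934 → 8³ + 9³ + 3³ + 4³ = 1332
1332 → 1³ + 3³ + 3³ + 2³ = 63
63 → 6³ + 3³ = 243
243 → 2³ + 4³ + 3³ = 99
99 → 9³ + 9³ = 1458
1458 → 1³ + 4³ + 5³ + 8³ = 702
702 → 7³ + 0³ + 2³ = 351
351 → 3³ + 5³ + 1³ = 153
153 → 1³ + 5³ + 3³ = 153  — 153 already appeared earlier.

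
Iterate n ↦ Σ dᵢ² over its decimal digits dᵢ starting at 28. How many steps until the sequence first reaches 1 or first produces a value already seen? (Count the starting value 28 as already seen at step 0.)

3

28 → 68
68 → 100
100 → 1  — reached 1.
That took 3 steps.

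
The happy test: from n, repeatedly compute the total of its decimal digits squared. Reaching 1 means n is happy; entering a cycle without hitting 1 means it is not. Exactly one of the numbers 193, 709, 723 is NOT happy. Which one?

723

193: 193 → 91 → 82 → 68 → 100 → 1  — reaches 1 (happy)
709: 709 → 130 → 10 → 1  — reaches 1 (happy)
723: 723 → 62 → 40 → 16 → 37 → 58 → 89 → 145 → 42 → 20 → 4 → 16  — repeats 16 (not happy)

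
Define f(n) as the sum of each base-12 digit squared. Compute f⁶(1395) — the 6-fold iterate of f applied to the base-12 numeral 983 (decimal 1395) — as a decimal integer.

25

1395 = (9,8,3)_12 → 9² + 8² + 3² = 81 + 64 + 9 = 154
154 = (1,0,10)_12 → 1² + 0² + 10² = 1 + 0 + 100 = 101
101 = (8,5)_12 → 8² + 5² = 64 + 25 = 89
89 = (7,5)_12 → 7² + 5² = 49 + 25 = 74
74 = (6,2)_12 → 6² + 2² = 36 + 4 = 40
40 = (3,4)_12 → 3² + 4² = 9 + 16 = 25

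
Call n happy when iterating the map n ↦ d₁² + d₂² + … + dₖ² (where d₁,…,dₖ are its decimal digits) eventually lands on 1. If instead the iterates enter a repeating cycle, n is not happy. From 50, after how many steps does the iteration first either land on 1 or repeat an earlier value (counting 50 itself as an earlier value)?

12

50 → 25
25 → 29
29 → 85
85 → 89
89 → 145
145 → 42
42 → 20
20 → 4
4 → 16
16 → 37
37 → 58
58 → 89  — 89 repeats.
That took 12 steps.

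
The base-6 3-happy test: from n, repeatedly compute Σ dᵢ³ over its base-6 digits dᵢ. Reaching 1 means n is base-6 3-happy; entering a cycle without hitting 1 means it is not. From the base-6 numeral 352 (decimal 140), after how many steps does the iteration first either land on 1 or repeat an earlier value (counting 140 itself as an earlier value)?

5

140 = (3,5,2)_6 → 160
160 = (4,2,4)_6 → 136
136 = (3,4,4)_6 → 155
155 = (4,1,5)_6 → 190
190 = (5,1,4)_6 → 190  — 190 repeats.
That took 5 steps.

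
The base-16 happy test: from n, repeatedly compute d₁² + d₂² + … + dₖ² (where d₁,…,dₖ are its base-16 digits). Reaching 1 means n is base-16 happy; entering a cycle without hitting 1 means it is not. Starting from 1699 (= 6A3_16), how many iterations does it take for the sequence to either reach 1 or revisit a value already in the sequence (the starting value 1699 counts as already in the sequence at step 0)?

13

1699 = (6,10,3)_16 → 145
145 = (9,1)_16 → 82
82 = (5,2)_16 → 29
29 = (1,13)_16 → 170
170 = (10,10)_16 → 200
200 = (12,8)_16 → 208
208 = (13,0)_16 → 169
169 = (10,9)_16 → 181
181 = (11,5)_16 → 146
146 = (9,2)_16 → 85
85 = (5,5)_16 → 50
50 = (3,2)_16 → 13
13 = (13)_16 → 169  — 169 repeats.
That took 13 steps.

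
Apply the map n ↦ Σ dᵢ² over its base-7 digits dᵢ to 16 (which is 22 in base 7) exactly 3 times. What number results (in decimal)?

16 = (2,2)_7 → 2² + 2² = 8
8 = (1,1)_7 → 1² + 1² = 2
2 = (2)_7 → 2² = 4

4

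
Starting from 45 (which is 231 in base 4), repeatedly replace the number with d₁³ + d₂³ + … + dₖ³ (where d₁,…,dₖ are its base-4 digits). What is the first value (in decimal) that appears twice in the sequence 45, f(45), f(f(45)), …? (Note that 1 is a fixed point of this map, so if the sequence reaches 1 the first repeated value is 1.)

45 = (2,3,1)_4 → 2³ + 3³ + 1³ = 36
36 = (2,1,0)_4 → 2³ + 1³ + 0³ = 9
9 = (2,1)_4 → 2³ + 1³ = 9  — 9 already appeared earlier.

9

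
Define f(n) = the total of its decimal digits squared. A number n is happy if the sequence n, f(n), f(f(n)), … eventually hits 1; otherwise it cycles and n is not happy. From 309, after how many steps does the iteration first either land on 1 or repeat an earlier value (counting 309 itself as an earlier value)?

309 → 3² + 0² + 9² = 90
90 → 9² + 0² = 81
81 → 8² + 1² = 65
65 → 6² + 5² = 61
61 → 6² + 1² = 37
37 → 3² + 7² = 58
58 → 5² + 8² = 89
89 → 8² + 9² = 145
145 → 1² + 4² + 5² = 42
42 → 4² + 2² = 20
20 → 2² + 0² = 4
4 → 4² = 16
16 → 1² + 6² = 37  — 37 repeats.
That took 13 steps.

13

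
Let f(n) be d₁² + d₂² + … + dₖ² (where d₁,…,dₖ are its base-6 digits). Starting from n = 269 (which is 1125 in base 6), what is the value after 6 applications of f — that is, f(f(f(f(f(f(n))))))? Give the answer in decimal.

25

269 = (1,1,2,5)_6 → 1² + 1² + 2² + 5² = 31
31 = (5,1)_6 → 5² + 1² = 26
26 = (4,2)_6 → 4² + 2² = 20
20 = (3,2)_6 → 3² + 2² = 13
13 = (2,1)_6 → 2² + 1² = 5
5 = (5)_6 → 5² = 25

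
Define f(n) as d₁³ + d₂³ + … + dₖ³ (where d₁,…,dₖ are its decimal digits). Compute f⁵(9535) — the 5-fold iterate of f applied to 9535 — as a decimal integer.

9535 → 9³ + 5³ + 3³ + 5³ = 729 + 125 + 27 + 125 = 1006
1006 → 1³ + 0³ + 0³ + 6³ = 1 + 0 + 0 + 216 = 217
217 → 2³ + 1³ + 7³ = 8 + 1 + 343 = 352
352 → 3³ + 5³ + 2³ = 27 + 125 + 8 = 160
160 → 1³ + 6³ + 0³ = 1 + 216 + 0 = 217

217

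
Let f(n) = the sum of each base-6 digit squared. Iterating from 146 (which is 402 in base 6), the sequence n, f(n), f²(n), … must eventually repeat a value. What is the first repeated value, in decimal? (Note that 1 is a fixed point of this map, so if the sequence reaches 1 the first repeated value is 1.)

146 = (4,0,2)_6 → 4² + 0² + 2² = 20
20 = (3,2)_6 → 3² + 2² = 13
13 = (2,1)_6 → 2² + 1² = 5
5 = (5)_6 → 5² = 25
25 = (4,1)_6 → 4² + 1² = 17
17 = (2,5)_6 → 2² + 5² = 29
29 = (4,5)_6 → 4² + 5² = 41
41 = (1,0,5)_6 → 1² + 0² + 5² = 26
26 = (4,2)_6 → 4² + 2² = 20  — 20 already appeared earlier.

20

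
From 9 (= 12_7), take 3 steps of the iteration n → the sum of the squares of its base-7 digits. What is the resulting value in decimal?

9 = (1,2)_7 → 1² + 2² = 1 + 4 = 5
5 = (5)_7 → 5² = 25
25 = (3,4)_7 → 3² + 4² = 9 + 16 = 25

25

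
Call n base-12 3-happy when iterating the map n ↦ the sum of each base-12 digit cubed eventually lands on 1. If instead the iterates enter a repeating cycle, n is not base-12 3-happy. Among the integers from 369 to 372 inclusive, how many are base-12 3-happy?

369: 369 → 953 → 684 → 793 → 342 → 288 → 8 → 512 → 755 → 1464 → 1008 → 343 → 415 → 1351 → 1136 → 1855 → 1344 → 793  (repeats 793)
370: 370 → 1224 → 728 → 637 → 190 → 1028 → 856 → 1520 → 1728 → 1  (reaches 1)
371: 371 → 1555 → 2072 → 585 → 793 → 342 → 288 → 8 → 512 → 755 → 1464 → 1008 → 343 → 415 → 1351 → 1136 → 1855 → 1344 → 793  (repeats 793)
372: 372 → 351 → 160 → 66 → 341 → 197 → 190 → 1028 → 856 → 1520 → 1728 → 1  (reaches 1)
base-12 3-happy: 370, 372

2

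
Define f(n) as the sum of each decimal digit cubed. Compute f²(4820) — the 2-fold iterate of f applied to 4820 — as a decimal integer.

701

4820 → 584
584 → 701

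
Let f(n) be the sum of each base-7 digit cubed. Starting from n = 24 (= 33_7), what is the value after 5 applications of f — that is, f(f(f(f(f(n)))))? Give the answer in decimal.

126

24 = (3,3)_7 → 3³ + 3³ = 27 + 27 = 54
54 = (1,0,5)_7 → 1³ + 0³ + 5³ = 1 + 0 + 125 = 126
126 = (2,4,0)_7 → 2³ + 4³ + 0³ = 8 + 64 + 0 = 72
72 = (1,3,2)_7 → 1³ + 3³ + 2³ = 1 + 27 + 8 = 36
36 = (5,1)_7 → 5³ + 1³ = 125 + 1 = 126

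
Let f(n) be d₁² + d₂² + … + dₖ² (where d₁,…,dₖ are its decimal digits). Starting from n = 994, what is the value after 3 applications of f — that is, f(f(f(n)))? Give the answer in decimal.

18

994 → 9² + 9² + 4² = 178
178 → 1² + 7² + 8² = 114
114 → 1² + 1² + 4² = 18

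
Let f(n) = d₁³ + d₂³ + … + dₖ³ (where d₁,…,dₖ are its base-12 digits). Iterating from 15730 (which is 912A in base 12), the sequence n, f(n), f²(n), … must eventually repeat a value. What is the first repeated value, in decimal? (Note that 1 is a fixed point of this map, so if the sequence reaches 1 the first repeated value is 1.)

1738

15730 = (9,1,2,10)_12 → 9³ + 1³ + 2³ + 10³ = 1738
1738 = (1,0,0,10)_12 → 1³ + 0³ + 0³ + 10³ = 1001
1001 = (6,11,5)_12 → 6³ + 11³ + 5³ = 1672
1672 = (11,7,4)_12 → 11³ + 7³ + 4³ = 1738  — 1738 already appeared earlier.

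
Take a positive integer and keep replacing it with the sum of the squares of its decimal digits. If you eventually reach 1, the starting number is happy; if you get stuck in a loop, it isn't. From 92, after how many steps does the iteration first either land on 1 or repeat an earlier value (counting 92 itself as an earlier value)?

10

92 → 85
85 → 89
89 → 145
145 → 42
42 → 20
20 → 4
4 → 16
16 → 37
37 → 58
58 → 89  — 89 repeats.
That took 10 steps.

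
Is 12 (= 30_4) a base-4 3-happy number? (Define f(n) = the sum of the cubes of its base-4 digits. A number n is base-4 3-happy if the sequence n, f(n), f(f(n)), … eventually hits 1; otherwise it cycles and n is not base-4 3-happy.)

12 = (3,0)_4 → 3³ + 0³ = 27 + 0 = 27
27 = (1,2,3)_4 → 1³ + 2³ + 3³ = 1 + 8 + 27 = 36
36 = (2,1,0)_4 → 2³ + 1³ + 0³ = 8 + 1 + 0 = 9
9 = (2,1)_4 → 2³ + 1³ = 8 + 1 = 9  — 9 already seen; the sequence cycles without reaching 1.

not base-4 3-happy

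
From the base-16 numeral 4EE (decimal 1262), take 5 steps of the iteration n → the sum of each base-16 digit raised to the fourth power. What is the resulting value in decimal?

1262 = (4,14,14)_16 → 4⁴ + 14⁴ + 14⁴ = 256 + 38416 + 38416 = 77088
77088 = (1,2,13,2,0)_16 → 1⁴ + 2⁴ + 13⁴ + 2⁴ + 0⁴ = 1 + 16 + 28561 + 16 + 0 = 28594
28594 = (6,15,11,2)_16 → 6⁴ + 15⁴ + 11⁴ + 2⁴ = 1296 + 50625 + 14641 + 16 = 66578
66578 = (1,0,4,1,2)_16 → 1⁴ + 0⁴ + 4⁴ + 1⁴ + 2⁴ = 1 + 0 + 256 + 1 + 16 = 274
274 = (1,1,2)_16 → 1⁴ + 1⁴ + 2⁴ = 1 + 1 + 16 = 18

18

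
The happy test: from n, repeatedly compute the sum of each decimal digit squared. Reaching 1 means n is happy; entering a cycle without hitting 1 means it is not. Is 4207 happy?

4207 → 69
69 → 117
117 → 51
51 → 26
26 → 40
40 → 16
16 → 37
37 → 58
58 → 89
89 → 145
145 → 42
42 → 20
20 → 4
4 → 16  — 16 already seen; the sequence cycles without reaching 1.

not happy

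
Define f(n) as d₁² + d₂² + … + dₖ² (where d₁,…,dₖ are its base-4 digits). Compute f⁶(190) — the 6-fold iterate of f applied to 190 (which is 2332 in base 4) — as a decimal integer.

190 = (2,3,3,2)_4 → 2² + 3² + 3² + 2² = 26
26 = (1,2,2)_4 → 1² + 2² + 2² = 9
9 = (2,1)_4 → 2² + 1² = 5
5 = (1,1)_4 → 1² + 1² = 2
2 = (2)_4 → 2² = 4
4 = (1,0)_4 → 1² + 0² = 1

1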